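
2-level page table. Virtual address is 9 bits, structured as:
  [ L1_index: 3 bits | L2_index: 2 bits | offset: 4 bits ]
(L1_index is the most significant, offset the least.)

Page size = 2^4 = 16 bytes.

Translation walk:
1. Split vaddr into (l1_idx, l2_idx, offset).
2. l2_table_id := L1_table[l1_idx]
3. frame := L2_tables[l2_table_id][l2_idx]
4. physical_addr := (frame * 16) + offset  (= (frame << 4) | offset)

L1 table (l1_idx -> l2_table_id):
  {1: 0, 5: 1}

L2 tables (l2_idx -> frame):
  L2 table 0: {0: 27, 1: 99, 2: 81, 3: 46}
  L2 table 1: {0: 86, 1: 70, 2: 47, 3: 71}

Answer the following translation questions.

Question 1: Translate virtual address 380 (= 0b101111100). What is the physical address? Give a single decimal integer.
vaddr = 380 = 0b101111100
Split: l1_idx=5, l2_idx=3, offset=12
L1[5] = 1
L2[1][3] = 71
paddr = 71 * 16 + 12 = 1148

Answer: 1148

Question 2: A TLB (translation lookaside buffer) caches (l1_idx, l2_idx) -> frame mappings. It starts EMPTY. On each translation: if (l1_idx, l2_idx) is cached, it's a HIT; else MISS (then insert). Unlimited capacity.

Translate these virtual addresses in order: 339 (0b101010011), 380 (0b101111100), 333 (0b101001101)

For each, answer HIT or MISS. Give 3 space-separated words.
vaddr=339: (5,1) not in TLB -> MISS, insert
vaddr=380: (5,3) not in TLB -> MISS, insert
vaddr=333: (5,0) not in TLB -> MISS, insert

Answer: MISS MISS MISS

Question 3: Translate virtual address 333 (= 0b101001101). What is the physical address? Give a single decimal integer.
vaddr = 333 = 0b101001101
Split: l1_idx=5, l2_idx=0, offset=13
L1[5] = 1
L2[1][0] = 86
paddr = 86 * 16 + 13 = 1389

Answer: 1389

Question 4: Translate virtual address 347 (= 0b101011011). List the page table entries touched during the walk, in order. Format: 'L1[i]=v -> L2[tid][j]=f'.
vaddr = 347 = 0b101011011
Split: l1_idx=5, l2_idx=1, offset=11

Answer: L1[5]=1 -> L2[1][1]=70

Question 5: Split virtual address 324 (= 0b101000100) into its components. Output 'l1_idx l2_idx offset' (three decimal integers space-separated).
Answer: 5 0 4

Derivation:
vaddr = 324 = 0b101000100
  top 3 bits -> l1_idx = 5
  next 2 bits -> l2_idx = 0
  bottom 4 bits -> offset = 4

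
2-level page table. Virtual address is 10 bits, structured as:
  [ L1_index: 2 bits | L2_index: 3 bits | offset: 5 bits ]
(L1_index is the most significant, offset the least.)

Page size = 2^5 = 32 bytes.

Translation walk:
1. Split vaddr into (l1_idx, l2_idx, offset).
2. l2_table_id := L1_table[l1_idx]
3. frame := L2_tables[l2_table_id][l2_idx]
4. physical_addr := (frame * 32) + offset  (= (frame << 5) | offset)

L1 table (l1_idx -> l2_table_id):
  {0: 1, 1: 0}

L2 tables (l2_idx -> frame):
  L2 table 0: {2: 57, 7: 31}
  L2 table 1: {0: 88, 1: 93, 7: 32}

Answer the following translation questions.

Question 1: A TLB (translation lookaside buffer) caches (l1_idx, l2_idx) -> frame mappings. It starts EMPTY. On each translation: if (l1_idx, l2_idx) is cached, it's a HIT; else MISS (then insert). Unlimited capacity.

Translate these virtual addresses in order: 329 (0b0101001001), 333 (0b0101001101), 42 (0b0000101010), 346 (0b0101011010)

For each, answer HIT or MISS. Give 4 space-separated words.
Answer: MISS HIT MISS HIT

Derivation:
vaddr=329: (1,2) not in TLB -> MISS, insert
vaddr=333: (1,2) in TLB -> HIT
vaddr=42: (0,1) not in TLB -> MISS, insert
vaddr=346: (1,2) in TLB -> HIT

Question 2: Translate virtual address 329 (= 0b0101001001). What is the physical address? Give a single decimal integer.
Answer: 1833

Derivation:
vaddr = 329 = 0b0101001001
Split: l1_idx=1, l2_idx=2, offset=9
L1[1] = 0
L2[0][2] = 57
paddr = 57 * 32 + 9 = 1833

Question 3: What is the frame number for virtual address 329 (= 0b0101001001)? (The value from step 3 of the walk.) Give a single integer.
vaddr = 329: l1_idx=1, l2_idx=2
L1[1] = 0; L2[0][2] = 57

Answer: 57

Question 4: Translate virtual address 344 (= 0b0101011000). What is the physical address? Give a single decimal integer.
Answer: 1848

Derivation:
vaddr = 344 = 0b0101011000
Split: l1_idx=1, l2_idx=2, offset=24
L1[1] = 0
L2[0][2] = 57
paddr = 57 * 32 + 24 = 1848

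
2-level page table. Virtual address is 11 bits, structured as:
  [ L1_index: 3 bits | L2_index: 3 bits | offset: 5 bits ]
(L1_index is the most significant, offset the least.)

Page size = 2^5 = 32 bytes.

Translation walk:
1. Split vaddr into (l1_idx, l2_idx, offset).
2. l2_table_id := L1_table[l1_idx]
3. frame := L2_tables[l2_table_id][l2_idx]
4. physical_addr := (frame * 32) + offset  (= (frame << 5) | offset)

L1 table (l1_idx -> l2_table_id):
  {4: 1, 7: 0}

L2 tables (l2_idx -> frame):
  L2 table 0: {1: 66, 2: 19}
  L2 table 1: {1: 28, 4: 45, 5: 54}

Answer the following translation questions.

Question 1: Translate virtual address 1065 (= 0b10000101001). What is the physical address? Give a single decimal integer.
vaddr = 1065 = 0b10000101001
Split: l1_idx=4, l2_idx=1, offset=9
L1[4] = 1
L2[1][1] = 28
paddr = 28 * 32 + 9 = 905

Answer: 905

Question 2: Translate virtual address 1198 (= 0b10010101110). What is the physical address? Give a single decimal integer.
Answer: 1742

Derivation:
vaddr = 1198 = 0b10010101110
Split: l1_idx=4, l2_idx=5, offset=14
L1[4] = 1
L2[1][5] = 54
paddr = 54 * 32 + 14 = 1742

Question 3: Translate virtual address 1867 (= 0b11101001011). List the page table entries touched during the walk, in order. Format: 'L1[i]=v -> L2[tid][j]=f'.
Answer: L1[7]=0 -> L2[0][2]=19

Derivation:
vaddr = 1867 = 0b11101001011
Split: l1_idx=7, l2_idx=2, offset=11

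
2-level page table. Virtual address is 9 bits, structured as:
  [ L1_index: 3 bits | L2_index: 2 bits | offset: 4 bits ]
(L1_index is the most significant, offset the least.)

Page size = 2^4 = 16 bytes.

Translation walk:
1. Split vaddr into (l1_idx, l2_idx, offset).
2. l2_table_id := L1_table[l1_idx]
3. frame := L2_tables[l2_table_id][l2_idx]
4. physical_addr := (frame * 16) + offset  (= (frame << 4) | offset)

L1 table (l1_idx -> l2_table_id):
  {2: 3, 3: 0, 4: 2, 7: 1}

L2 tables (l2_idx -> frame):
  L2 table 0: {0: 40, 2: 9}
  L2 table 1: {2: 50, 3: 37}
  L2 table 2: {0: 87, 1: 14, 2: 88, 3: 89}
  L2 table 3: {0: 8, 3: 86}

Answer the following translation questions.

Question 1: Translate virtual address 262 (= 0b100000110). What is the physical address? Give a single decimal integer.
vaddr = 262 = 0b100000110
Split: l1_idx=4, l2_idx=0, offset=6
L1[4] = 2
L2[2][0] = 87
paddr = 87 * 16 + 6 = 1398

Answer: 1398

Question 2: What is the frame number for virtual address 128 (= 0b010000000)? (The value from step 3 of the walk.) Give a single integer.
vaddr = 128: l1_idx=2, l2_idx=0
L1[2] = 3; L2[3][0] = 8

Answer: 8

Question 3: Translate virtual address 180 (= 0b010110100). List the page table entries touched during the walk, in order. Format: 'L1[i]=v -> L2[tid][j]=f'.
vaddr = 180 = 0b010110100
Split: l1_idx=2, l2_idx=3, offset=4

Answer: L1[2]=3 -> L2[3][3]=86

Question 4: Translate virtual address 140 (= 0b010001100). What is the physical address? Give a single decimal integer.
Answer: 140

Derivation:
vaddr = 140 = 0b010001100
Split: l1_idx=2, l2_idx=0, offset=12
L1[2] = 3
L2[3][0] = 8
paddr = 8 * 16 + 12 = 140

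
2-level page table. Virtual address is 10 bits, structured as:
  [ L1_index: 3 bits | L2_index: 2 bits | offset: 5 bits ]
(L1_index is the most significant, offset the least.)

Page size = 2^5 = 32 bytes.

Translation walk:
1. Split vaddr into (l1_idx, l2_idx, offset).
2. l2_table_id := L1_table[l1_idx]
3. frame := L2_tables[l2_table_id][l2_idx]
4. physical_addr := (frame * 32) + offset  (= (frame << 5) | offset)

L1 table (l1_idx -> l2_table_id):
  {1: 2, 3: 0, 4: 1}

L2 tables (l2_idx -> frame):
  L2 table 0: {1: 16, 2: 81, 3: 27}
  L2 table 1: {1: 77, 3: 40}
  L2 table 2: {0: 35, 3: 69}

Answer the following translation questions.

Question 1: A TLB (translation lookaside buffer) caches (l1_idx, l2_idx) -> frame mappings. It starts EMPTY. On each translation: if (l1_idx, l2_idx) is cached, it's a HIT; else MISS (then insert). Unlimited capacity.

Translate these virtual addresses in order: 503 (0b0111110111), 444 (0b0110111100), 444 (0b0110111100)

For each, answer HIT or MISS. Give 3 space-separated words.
Answer: MISS MISS HIT

Derivation:
vaddr=503: (3,3) not in TLB -> MISS, insert
vaddr=444: (3,1) not in TLB -> MISS, insert
vaddr=444: (3,1) in TLB -> HIT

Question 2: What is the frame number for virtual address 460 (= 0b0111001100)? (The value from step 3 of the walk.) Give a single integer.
vaddr = 460: l1_idx=3, l2_idx=2
L1[3] = 0; L2[0][2] = 81

Answer: 81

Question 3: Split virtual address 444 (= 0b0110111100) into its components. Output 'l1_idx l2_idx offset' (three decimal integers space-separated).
Answer: 3 1 28

Derivation:
vaddr = 444 = 0b0110111100
  top 3 bits -> l1_idx = 3
  next 2 bits -> l2_idx = 1
  bottom 5 bits -> offset = 28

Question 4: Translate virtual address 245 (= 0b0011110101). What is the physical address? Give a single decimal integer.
vaddr = 245 = 0b0011110101
Split: l1_idx=1, l2_idx=3, offset=21
L1[1] = 2
L2[2][3] = 69
paddr = 69 * 32 + 21 = 2229

Answer: 2229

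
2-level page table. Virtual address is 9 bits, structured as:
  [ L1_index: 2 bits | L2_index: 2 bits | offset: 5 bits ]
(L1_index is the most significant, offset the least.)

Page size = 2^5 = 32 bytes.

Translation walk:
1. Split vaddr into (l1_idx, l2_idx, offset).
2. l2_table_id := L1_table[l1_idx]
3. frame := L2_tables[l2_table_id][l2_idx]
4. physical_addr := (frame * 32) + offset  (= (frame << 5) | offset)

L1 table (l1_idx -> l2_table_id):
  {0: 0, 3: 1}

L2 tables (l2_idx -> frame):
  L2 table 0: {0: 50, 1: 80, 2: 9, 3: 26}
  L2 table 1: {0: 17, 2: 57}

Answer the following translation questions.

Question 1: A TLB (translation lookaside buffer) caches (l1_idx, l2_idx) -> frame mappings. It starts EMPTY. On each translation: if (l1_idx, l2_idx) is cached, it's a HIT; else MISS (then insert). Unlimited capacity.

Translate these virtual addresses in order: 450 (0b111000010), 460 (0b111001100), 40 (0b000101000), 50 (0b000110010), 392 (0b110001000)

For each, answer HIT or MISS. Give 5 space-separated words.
vaddr=450: (3,2) not in TLB -> MISS, insert
vaddr=460: (3,2) in TLB -> HIT
vaddr=40: (0,1) not in TLB -> MISS, insert
vaddr=50: (0,1) in TLB -> HIT
vaddr=392: (3,0) not in TLB -> MISS, insert

Answer: MISS HIT MISS HIT MISS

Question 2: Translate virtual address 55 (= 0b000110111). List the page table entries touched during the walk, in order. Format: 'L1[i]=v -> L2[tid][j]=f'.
vaddr = 55 = 0b000110111
Split: l1_idx=0, l2_idx=1, offset=23

Answer: L1[0]=0 -> L2[0][1]=80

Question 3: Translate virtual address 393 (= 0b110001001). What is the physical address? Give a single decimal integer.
Answer: 553

Derivation:
vaddr = 393 = 0b110001001
Split: l1_idx=3, l2_idx=0, offset=9
L1[3] = 1
L2[1][0] = 17
paddr = 17 * 32 + 9 = 553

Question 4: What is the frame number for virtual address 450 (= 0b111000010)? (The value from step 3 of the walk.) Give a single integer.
vaddr = 450: l1_idx=3, l2_idx=2
L1[3] = 1; L2[1][2] = 57

Answer: 57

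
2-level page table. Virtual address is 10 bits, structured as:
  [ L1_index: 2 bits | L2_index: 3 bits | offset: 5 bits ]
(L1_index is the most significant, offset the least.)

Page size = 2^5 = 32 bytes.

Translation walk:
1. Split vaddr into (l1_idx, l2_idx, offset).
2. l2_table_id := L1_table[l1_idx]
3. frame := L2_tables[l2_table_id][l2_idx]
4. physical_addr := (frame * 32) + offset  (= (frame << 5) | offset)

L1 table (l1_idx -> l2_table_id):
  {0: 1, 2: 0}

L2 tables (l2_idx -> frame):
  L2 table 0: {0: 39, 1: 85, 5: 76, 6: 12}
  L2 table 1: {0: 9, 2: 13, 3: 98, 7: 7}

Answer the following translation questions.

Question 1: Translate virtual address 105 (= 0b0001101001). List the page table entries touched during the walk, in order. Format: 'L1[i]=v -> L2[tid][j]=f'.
vaddr = 105 = 0b0001101001
Split: l1_idx=0, l2_idx=3, offset=9

Answer: L1[0]=1 -> L2[1][3]=98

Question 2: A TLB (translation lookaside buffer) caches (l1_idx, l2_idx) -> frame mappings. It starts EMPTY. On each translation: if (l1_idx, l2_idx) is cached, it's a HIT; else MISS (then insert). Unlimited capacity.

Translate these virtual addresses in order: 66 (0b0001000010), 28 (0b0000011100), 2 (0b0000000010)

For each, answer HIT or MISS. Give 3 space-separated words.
vaddr=66: (0,2) not in TLB -> MISS, insert
vaddr=28: (0,0) not in TLB -> MISS, insert
vaddr=2: (0,0) in TLB -> HIT

Answer: MISS MISS HIT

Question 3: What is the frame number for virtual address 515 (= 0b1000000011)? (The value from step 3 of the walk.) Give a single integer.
vaddr = 515: l1_idx=2, l2_idx=0
L1[2] = 0; L2[0][0] = 39

Answer: 39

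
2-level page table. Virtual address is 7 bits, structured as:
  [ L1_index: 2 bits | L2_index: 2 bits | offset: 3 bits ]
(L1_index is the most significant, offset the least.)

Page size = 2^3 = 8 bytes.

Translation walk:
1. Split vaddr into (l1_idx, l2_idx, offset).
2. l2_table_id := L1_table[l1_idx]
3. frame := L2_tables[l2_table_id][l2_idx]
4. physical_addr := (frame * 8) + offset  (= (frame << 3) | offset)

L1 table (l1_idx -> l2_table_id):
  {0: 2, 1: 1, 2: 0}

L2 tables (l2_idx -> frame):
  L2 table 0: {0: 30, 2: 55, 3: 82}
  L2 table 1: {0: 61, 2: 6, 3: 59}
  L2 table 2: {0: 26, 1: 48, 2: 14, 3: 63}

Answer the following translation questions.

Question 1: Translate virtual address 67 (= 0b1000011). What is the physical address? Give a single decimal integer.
vaddr = 67 = 0b1000011
Split: l1_idx=2, l2_idx=0, offset=3
L1[2] = 0
L2[0][0] = 30
paddr = 30 * 8 + 3 = 243

Answer: 243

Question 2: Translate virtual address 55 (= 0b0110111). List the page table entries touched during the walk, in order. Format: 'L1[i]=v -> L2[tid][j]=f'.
vaddr = 55 = 0b0110111
Split: l1_idx=1, l2_idx=2, offset=7

Answer: L1[1]=1 -> L2[1][2]=6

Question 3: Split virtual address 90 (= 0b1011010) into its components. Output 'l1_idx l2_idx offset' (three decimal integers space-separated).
vaddr = 90 = 0b1011010
  top 2 bits -> l1_idx = 2
  next 2 bits -> l2_idx = 3
  bottom 3 bits -> offset = 2

Answer: 2 3 2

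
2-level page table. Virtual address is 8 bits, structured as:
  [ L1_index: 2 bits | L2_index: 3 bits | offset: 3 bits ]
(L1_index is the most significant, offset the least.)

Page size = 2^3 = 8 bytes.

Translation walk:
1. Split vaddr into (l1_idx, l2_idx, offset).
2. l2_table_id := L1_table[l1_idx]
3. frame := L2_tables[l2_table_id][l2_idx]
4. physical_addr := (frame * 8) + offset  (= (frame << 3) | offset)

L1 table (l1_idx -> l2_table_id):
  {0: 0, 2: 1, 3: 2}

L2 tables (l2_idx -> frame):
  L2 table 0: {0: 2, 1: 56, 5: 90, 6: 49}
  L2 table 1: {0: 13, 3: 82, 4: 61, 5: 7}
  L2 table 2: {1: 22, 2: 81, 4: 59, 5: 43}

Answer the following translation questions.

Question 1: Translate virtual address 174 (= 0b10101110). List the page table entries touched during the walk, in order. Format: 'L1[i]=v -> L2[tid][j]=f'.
vaddr = 174 = 0b10101110
Split: l1_idx=2, l2_idx=5, offset=6

Answer: L1[2]=1 -> L2[1][5]=7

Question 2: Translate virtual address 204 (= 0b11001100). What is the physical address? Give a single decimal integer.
Answer: 180

Derivation:
vaddr = 204 = 0b11001100
Split: l1_idx=3, l2_idx=1, offset=4
L1[3] = 2
L2[2][1] = 22
paddr = 22 * 8 + 4 = 180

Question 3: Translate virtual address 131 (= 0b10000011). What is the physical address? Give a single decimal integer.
Answer: 107

Derivation:
vaddr = 131 = 0b10000011
Split: l1_idx=2, l2_idx=0, offset=3
L1[2] = 1
L2[1][0] = 13
paddr = 13 * 8 + 3 = 107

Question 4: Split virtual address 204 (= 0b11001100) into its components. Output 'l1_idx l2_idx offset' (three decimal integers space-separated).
Answer: 3 1 4

Derivation:
vaddr = 204 = 0b11001100
  top 2 bits -> l1_idx = 3
  next 3 bits -> l2_idx = 1
  bottom 3 bits -> offset = 4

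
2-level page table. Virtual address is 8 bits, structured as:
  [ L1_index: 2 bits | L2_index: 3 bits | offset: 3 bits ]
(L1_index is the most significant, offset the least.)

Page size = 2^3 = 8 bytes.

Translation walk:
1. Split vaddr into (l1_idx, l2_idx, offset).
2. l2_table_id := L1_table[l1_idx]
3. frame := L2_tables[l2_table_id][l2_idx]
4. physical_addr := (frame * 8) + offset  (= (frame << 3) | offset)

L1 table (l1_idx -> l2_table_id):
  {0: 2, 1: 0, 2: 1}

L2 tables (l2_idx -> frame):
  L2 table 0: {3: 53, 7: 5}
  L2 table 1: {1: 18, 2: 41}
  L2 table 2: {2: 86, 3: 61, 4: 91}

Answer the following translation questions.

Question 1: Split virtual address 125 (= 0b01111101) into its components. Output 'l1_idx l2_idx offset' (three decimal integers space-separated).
vaddr = 125 = 0b01111101
  top 2 bits -> l1_idx = 1
  next 3 bits -> l2_idx = 7
  bottom 3 bits -> offset = 5

Answer: 1 7 5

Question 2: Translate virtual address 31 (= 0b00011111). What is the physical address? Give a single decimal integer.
Answer: 495

Derivation:
vaddr = 31 = 0b00011111
Split: l1_idx=0, l2_idx=3, offset=7
L1[0] = 2
L2[2][3] = 61
paddr = 61 * 8 + 7 = 495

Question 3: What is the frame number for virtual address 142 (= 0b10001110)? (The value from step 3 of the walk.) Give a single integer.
vaddr = 142: l1_idx=2, l2_idx=1
L1[2] = 1; L2[1][1] = 18

Answer: 18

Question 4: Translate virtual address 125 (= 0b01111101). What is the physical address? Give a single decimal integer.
vaddr = 125 = 0b01111101
Split: l1_idx=1, l2_idx=7, offset=5
L1[1] = 0
L2[0][7] = 5
paddr = 5 * 8 + 5 = 45

Answer: 45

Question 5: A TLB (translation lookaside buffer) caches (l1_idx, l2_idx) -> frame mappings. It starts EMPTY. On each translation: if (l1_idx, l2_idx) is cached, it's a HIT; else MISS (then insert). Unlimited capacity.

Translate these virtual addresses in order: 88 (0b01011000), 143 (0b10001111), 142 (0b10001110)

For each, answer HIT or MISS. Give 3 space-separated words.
vaddr=88: (1,3) not in TLB -> MISS, insert
vaddr=143: (2,1) not in TLB -> MISS, insert
vaddr=142: (2,1) in TLB -> HIT

Answer: MISS MISS HIT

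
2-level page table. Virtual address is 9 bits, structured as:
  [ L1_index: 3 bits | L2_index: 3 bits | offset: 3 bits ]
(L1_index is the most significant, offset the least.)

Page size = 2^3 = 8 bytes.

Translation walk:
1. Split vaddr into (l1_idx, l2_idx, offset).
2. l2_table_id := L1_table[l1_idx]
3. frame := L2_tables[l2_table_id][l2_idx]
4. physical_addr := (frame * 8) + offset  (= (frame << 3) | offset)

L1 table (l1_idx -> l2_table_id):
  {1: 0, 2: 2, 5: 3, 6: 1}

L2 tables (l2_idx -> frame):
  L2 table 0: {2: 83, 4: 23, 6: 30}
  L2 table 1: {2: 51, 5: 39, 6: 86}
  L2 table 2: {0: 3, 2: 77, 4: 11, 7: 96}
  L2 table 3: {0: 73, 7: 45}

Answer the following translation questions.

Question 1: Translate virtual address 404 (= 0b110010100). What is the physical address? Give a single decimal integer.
Answer: 412

Derivation:
vaddr = 404 = 0b110010100
Split: l1_idx=6, l2_idx=2, offset=4
L1[6] = 1
L2[1][2] = 51
paddr = 51 * 8 + 4 = 412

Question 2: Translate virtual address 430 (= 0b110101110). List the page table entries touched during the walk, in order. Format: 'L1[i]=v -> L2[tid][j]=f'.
vaddr = 430 = 0b110101110
Split: l1_idx=6, l2_idx=5, offset=6

Answer: L1[6]=1 -> L2[1][5]=39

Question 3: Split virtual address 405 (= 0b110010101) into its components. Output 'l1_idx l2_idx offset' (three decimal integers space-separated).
Answer: 6 2 5

Derivation:
vaddr = 405 = 0b110010101
  top 3 bits -> l1_idx = 6
  next 3 bits -> l2_idx = 2
  bottom 3 bits -> offset = 5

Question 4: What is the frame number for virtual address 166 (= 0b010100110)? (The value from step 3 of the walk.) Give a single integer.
vaddr = 166: l1_idx=2, l2_idx=4
L1[2] = 2; L2[2][4] = 11

Answer: 11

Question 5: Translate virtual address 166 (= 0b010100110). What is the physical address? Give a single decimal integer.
vaddr = 166 = 0b010100110
Split: l1_idx=2, l2_idx=4, offset=6
L1[2] = 2
L2[2][4] = 11
paddr = 11 * 8 + 6 = 94

Answer: 94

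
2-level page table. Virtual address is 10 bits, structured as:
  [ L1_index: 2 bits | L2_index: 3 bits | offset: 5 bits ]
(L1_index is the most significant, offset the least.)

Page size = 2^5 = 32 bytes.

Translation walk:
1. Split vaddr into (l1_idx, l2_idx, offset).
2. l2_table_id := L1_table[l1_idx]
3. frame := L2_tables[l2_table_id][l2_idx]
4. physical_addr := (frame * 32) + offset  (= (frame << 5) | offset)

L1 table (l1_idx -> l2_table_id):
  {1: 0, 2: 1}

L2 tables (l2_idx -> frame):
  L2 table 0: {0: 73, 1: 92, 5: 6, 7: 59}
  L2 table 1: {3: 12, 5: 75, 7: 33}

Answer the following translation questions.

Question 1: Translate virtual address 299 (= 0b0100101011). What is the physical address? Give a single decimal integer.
vaddr = 299 = 0b0100101011
Split: l1_idx=1, l2_idx=1, offset=11
L1[1] = 0
L2[0][1] = 92
paddr = 92 * 32 + 11 = 2955

Answer: 2955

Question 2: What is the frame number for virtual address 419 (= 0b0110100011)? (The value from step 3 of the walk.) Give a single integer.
Answer: 6

Derivation:
vaddr = 419: l1_idx=1, l2_idx=5
L1[1] = 0; L2[0][5] = 6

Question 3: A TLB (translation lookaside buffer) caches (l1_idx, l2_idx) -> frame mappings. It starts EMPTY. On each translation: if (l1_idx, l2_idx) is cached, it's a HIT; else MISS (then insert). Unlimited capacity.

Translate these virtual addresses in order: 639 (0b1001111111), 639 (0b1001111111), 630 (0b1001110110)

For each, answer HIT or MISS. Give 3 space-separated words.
Answer: MISS HIT HIT

Derivation:
vaddr=639: (2,3) not in TLB -> MISS, insert
vaddr=639: (2,3) in TLB -> HIT
vaddr=630: (2,3) in TLB -> HIT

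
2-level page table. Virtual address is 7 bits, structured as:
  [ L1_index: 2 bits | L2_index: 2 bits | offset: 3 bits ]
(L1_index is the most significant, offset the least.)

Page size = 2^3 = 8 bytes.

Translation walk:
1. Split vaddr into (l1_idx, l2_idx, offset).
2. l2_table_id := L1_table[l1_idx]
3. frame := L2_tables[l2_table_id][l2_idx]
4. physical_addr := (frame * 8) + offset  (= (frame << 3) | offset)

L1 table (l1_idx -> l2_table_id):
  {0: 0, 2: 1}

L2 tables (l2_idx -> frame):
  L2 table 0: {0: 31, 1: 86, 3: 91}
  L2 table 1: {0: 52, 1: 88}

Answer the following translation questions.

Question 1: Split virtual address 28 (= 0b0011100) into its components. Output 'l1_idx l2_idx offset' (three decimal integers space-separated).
vaddr = 28 = 0b0011100
  top 2 bits -> l1_idx = 0
  next 2 bits -> l2_idx = 3
  bottom 3 bits -> offset = 4

Answer: 0 3 4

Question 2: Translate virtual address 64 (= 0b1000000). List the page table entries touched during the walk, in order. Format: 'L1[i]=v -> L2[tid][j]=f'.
Answer: L1[2]=1 -> L2[1][0]=52

Derivation:
vaddr = 64 = 0b1000000
Split: l1_idx=2, l2_idx=0, offset=0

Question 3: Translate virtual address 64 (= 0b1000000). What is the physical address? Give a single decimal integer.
Answer: 416

Derivation:
vaddr = 64 = 0b1000000
Split: l1_idx=2, l2_idx=0, offset=0
L1[2] = 1
L2[1][0] = 52
paddr = 52 * 8 + 0 = 416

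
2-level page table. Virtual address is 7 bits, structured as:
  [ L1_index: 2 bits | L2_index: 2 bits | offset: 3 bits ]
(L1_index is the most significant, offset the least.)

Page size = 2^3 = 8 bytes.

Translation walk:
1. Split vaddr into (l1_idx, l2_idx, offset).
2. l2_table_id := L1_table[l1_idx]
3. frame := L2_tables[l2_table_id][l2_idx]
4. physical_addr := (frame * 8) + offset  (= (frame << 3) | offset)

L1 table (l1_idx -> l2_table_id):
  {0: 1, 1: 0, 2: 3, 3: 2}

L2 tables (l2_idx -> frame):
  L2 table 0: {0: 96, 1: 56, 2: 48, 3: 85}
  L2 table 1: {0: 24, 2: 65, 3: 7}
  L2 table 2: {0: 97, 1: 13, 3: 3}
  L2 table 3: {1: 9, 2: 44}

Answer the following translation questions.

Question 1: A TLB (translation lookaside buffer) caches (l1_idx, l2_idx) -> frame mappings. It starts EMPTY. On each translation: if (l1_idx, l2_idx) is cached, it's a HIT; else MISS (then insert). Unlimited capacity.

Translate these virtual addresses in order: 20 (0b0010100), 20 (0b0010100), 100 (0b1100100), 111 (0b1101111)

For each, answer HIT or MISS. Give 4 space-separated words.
vaddr=20: (0,2) not in TLB -> MISS, insert
vaddr=20: (0,2) in TLB -> HIT
vaddr=100: (3,0) not in TLB -> MISS, insert
vaddr=111: (3,1) not in TLB -> MISS, insert

Answer: MISS HIT MISS MISS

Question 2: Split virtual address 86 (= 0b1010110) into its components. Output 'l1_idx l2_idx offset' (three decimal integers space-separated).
vaddr = 86 = 0b1010110
  top 2 bits -> l1_idx = 2
  next 2 bits -> l2_idx = 2
  bottom 3 bits -> offset = 6

Answer: 2 2 6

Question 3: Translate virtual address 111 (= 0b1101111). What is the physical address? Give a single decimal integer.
Answer: 111

Derivation:
vaddr = 111 = 0b1101111
Split: l1_idx=3, l2_idx=1, offset=7
L1[3] = 2
L2[2][1] = 13
paddr = 13 * 8 + 7 = 111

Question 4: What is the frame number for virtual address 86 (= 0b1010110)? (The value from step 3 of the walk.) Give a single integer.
Answer: 44

Derivation:
vaddr = 86: l1_idx=2, l2_idx=2
L1[2] = 3; L2[3][2] = 44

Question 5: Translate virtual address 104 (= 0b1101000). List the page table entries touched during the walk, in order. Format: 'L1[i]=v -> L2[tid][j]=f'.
Answer: L1[3]=2 -> L2[2][1]=13

Derivation:
vaddr = 104 = 0b1101000
Split: l1_idx=3, l2_idx=1, offset=0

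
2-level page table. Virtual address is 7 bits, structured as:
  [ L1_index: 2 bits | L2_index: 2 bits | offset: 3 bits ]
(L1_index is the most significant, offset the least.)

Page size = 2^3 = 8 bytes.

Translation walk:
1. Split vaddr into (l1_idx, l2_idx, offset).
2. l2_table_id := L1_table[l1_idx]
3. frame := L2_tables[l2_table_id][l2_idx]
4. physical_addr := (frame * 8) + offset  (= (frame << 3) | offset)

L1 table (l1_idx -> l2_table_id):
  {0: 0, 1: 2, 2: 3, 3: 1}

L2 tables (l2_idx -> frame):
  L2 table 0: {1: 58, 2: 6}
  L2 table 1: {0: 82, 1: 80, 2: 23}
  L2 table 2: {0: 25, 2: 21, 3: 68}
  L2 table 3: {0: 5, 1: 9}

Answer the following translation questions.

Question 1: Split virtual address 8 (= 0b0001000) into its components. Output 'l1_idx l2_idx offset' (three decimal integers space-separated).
vaddr = 8 = 0b0001000
  top 2 bits -> l1_idx = 0
  next 2 bits -> l2_idx = 1
  bottom 3 bits -> offset = 0

Answer: 0 1 0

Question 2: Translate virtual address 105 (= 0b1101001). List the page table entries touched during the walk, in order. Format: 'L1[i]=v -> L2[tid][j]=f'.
Answer: L1[3]=1 -> L2[1][1]=80

Derivation:
vaddr = 105 = 0b1101001
Split: l1_idx=3, l2_idx=1, offset=1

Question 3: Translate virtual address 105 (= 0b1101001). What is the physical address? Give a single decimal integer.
vaddr = 105 = 0b1101001
Split: l1_idx=3, l2_idx=1, offset=1
L1[3] = 1
L2[1][1] = 80
paddr = 80 * 8 + 1 = 641

Answer: 641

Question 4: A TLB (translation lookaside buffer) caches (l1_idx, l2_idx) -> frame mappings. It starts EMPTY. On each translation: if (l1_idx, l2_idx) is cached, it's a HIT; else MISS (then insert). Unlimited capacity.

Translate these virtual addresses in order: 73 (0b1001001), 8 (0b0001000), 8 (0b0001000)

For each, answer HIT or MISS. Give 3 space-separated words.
vaddr=73: (2,1) not in TLB -> MISS, insert
vaddr=8: (0,1) not in TLB -> MISS, insert
vaddr=8: (0,1) in TLB -> HIT

Answer: MISS MISS HIT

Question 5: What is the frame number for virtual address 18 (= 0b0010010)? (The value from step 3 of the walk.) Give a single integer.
vaddr = 18: l1_idx=0, l2_idx=2
L1[0] = 0; L2[0][2] = 6

Answer: 6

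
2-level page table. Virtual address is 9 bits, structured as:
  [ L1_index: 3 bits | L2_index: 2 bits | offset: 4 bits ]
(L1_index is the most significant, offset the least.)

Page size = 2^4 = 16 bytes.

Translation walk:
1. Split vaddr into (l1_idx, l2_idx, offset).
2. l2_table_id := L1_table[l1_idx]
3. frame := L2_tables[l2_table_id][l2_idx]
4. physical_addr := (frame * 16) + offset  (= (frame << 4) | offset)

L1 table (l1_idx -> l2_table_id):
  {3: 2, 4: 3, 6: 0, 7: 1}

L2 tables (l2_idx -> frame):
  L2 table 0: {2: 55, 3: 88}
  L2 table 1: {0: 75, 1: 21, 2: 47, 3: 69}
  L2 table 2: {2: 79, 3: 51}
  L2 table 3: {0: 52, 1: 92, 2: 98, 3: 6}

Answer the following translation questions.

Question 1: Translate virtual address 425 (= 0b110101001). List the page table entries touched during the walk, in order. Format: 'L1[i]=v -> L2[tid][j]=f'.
Answer: L1[6]=0 -> L2[0][2]=55

Derivation:
vaddr = 425 = 0b110101001
Split: l1_idx=6, l2_idx=2, offset=9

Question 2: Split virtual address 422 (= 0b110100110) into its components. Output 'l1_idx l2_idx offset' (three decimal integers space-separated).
Answer: 6 2 6

Derivation:
vaddr = 422 = 0b110100110
  top 3 bits -> l1_idx = 6
  next 2 bits -> l2_idx = 2
  bottom 4 bits -> offset = 6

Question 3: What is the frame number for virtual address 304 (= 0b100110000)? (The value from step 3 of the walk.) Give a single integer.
Answer: 6

Derivation:
vaddr = 304: l1_idx=4, l2_idx=3
L1[4] = 3; L2[3][3] = 6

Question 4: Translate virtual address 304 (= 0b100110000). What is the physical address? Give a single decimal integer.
Answer: 96

Derivation:
vaddr = 304 = 0b100110000
Split: l1_idx=4, l2_idx=3, offset=0
L1[4] = 3
L2[3][3] = 6
paddr = 6 * 16 + 0 = 96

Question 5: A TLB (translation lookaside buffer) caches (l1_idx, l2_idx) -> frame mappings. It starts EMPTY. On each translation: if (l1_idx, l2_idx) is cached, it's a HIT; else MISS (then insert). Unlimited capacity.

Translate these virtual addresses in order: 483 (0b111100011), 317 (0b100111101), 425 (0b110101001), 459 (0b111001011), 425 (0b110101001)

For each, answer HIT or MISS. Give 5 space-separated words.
vaddr=483: (7,2) not in TLB -> MISS, insert
vaddr=317: (4,3) not in TLB -> MISS, insert
vaddr=425: (6,2) not in TLB -> MISS, insert
vaddr=459: (7,0) not in TLB -> MISS, insert
vaddr=425: (6,2) in TLB -> HIT

Answer: MISS MISS MISS MISS HIT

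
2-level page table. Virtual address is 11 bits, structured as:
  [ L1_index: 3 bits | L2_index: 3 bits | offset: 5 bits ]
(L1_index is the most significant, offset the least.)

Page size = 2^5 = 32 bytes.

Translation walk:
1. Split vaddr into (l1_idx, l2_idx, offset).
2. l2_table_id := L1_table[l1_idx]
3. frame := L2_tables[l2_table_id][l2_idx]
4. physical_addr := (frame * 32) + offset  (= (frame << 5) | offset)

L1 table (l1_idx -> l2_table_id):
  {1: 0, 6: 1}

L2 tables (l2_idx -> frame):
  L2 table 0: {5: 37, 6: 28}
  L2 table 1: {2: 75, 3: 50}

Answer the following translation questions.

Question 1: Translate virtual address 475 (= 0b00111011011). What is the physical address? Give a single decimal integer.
Answer: 923

Derivation:
vaddr = 475 = 0b00111011011
Split: l1_idx=1, l2_idx=6, offset=27
L1[1] = 0
L2[0][6] = 28
paddr = 28 * 32 + 27 = 923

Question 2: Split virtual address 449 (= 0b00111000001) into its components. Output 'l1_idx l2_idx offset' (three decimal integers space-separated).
vaddr = 449 = 0b00111000001
  top 3 bits -> l1_idx = 1
  next 3 bits -> l2_idx = 6
  bottom 5 bits -> offset = 1

Answer: 1 6 1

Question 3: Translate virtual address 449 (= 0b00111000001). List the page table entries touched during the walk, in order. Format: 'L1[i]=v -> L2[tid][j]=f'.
Answer: L1[1]=0 -> L2[0][6]=28

Derivation:
vaddr = 449 = 0b00111000001
Split: l1_idx=1, l2_idx=6, offset=1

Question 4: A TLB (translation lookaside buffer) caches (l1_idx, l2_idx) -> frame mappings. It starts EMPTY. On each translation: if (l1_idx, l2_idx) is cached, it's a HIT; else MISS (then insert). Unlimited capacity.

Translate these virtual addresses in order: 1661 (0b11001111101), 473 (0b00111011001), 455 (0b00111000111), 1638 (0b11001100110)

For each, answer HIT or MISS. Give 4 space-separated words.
vaddr=1661: (6,3) not in TLB -> MISS, insert
vaddr=473: (1,6) not in TLB -> MISS, insert
vaddr=455: (1,6) in TLB -> HIT
vaddr=1638: (6,3) in TLB -> HIT

Answer: MISS MISS HIT HIT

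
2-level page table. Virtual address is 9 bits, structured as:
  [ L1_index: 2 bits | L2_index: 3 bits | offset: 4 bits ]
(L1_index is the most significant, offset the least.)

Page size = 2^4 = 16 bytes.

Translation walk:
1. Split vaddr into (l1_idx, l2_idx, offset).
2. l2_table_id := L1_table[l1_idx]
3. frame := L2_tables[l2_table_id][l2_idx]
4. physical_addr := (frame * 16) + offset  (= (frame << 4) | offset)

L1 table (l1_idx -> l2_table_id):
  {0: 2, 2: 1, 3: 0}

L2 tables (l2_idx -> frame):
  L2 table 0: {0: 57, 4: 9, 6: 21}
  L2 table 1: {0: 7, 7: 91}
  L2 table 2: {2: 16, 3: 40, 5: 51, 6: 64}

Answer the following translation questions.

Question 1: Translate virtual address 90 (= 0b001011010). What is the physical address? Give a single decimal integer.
Answer: 826

Derivation:
vaddr = 90 = 0b001011010
Split: l1_idx=0, l2_idx=5, offset=10
L1[0] = 2
L2[2][5] = 51
paddr = 51 * 16 + 10 = 826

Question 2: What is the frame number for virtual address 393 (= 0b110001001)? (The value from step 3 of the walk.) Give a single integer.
Answer: 57

Derivation:
vaddr = 393: l1_idx=3, l2_idx=0
L1[3] = 0; L2[0][0] = 57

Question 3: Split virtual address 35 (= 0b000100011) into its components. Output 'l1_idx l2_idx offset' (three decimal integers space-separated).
Answer: 0 2 3

Derivation:
vaddr = 35 = 0b000100011
  top 2 bits -> l1_idx = 0
  next 3 bits -> l2_idx = 2
  bottom 4 bits -> offset = 3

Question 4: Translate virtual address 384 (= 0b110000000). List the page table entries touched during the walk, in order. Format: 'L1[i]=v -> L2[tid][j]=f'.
Answer: L1[3]=0 -> L2[0][0]=57

Derivation:
vaddr = 384 = 0b110000000
Split: l1_idx=3, l2_idx=0, offset=0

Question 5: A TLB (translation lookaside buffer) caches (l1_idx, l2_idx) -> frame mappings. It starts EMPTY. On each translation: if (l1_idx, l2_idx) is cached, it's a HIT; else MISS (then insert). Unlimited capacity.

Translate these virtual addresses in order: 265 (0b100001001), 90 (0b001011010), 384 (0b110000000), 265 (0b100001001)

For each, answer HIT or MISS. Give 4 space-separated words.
vaddr=265: (2,0) not in TLB -> MISS, insert
vaddr=90: (0,5) not in TLB -> MISS, insert
vaddr=384: (3,0) not in TLB -> MISS, insert
vaddr=265: (2,0) in TLB -> HIT

Answer: MISS MISS MISS HIT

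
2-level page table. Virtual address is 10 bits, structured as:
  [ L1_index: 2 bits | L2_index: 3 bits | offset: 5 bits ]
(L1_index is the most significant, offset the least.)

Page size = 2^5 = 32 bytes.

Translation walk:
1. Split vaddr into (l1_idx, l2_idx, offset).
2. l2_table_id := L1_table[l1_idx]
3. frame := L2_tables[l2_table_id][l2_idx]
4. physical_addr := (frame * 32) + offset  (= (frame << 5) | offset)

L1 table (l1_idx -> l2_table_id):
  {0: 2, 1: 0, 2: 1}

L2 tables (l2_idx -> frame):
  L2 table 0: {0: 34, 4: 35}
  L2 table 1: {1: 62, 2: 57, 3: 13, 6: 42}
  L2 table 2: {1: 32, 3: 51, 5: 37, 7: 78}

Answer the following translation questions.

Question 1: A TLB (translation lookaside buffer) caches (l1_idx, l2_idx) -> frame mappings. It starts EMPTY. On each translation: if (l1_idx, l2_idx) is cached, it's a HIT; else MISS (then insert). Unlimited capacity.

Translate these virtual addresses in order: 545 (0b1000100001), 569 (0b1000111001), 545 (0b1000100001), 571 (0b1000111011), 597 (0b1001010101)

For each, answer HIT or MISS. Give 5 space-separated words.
Answer: MISS HIT HIT HIT MISS

Derivation:
vaddr=545: (2,1) not in TLB -> MISS, insert
vaddr=569: (2,1) in TLB -> HIT
vaddr=545: (2,1) in TLB -> HIT
vaddr=571: (2,1) in TLB -> HIT
vaddr=597: (2,2) not in TLB -> MISS, insert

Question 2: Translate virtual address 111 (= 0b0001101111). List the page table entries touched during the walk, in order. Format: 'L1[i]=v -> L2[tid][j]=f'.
vaddr = 111 = 0b0001101111
Split: l1_idx=0, l2_idx=3, offset=15

Answer: L1[0]=2 -> L2[2][3]=51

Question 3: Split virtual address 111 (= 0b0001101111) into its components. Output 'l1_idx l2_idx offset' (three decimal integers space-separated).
Answer: 0 3 15

Derivation:
vaddr = 111 = 0b0001101111
  top 2 bits -> l1_idx = 0
  next 3 bits -> l2_idx = 3
  bottom 5 bits -> offset = 15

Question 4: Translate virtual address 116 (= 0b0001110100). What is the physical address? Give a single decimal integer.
Answer: 1652

Derivation:
vaddr = 116 = 0b0001110100
Split: l1_idx=0, l2_idx=3, offset=20
L1[0] = 2
L2[2][3] = 51
paddr = 51 * 32 + 20 = 1652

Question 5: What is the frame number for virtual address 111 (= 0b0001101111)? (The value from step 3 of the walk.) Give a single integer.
Answer: 51

Derivation:
vaddr = 111: l1_idx=0, l2_idx=3
L1[0] = 2; L2[2][3] = 51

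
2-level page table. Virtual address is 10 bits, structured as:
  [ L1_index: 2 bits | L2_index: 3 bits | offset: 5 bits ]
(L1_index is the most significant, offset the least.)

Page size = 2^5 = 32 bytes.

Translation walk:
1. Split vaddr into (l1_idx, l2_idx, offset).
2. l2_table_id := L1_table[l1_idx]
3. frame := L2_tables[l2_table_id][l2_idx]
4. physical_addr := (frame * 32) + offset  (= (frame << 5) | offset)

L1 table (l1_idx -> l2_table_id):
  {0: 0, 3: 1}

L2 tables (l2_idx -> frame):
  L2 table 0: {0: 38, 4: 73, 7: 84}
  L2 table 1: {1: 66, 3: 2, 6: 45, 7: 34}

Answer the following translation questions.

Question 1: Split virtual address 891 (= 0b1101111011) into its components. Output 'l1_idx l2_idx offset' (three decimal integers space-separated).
vaddr = 891 = 0b1101111011
  top 2 bits -> l1_idx = 3
  next 3 bits -> l2_idx = 3
  bottom 5 bits -> offset = 27

Answer: 3 3 27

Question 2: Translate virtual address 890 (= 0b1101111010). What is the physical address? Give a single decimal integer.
vaddr = 890 = 0b1101111010
Split: l1_idx=3, l2_idx=3, offset=26
L1[3] = 1
L2[1][3] = 2
paddr = 2 * 32 + 26 = 90

Answer: 90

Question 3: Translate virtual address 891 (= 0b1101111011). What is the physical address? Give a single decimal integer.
vaddr = 891 = 0b1101111011
Split: l1_idx=3, l2_idx=3, offset=27
L1[3] = 1
L2[1][3] = 2
paddr = 2 * 32 + 27 = 91

Answer: 91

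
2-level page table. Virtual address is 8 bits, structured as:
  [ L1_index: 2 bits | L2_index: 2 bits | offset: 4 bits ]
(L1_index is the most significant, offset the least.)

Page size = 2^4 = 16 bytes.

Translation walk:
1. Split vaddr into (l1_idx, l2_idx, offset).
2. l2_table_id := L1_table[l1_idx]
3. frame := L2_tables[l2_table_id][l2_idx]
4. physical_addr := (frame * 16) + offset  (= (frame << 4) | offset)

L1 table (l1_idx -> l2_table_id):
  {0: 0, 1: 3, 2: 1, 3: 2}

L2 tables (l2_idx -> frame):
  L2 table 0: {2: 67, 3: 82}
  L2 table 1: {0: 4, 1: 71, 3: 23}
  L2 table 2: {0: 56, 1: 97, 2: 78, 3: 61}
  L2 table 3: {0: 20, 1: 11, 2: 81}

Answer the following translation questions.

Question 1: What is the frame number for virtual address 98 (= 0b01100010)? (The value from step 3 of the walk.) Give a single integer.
vaddr = 98: l1_idx=1, l2_idx=2
L1[1] = 3; L2[3][2] = 81

Answer: 81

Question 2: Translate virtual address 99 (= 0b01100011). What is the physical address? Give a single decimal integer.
Answer: 1299

Derivation:
vaddr = 99 = 0b01100011
Split: l1_idx=1, l2_idx=2, offset=3
L1[1] = 3
L2[3][2] = 81
paddr = 81 * 16 + 3 = 1299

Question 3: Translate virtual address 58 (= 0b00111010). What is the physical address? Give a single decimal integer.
Answer: 1322

Derivation:
vaddr = 58 = 0b00111010
Split: l1_idx=0, l2_idx=3, offset=10
L1[0] = 0
L2[0][3] = 82
paddr = 82 * 16 + 10 = 1322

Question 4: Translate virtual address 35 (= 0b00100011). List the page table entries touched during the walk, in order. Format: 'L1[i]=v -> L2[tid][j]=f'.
Answer: L1[0]=0 -> L2[0][2]=67

Derivation:
vaddr = 35 = 0b00100011
Split: l1_idx=0, l2_idx=2, offset=3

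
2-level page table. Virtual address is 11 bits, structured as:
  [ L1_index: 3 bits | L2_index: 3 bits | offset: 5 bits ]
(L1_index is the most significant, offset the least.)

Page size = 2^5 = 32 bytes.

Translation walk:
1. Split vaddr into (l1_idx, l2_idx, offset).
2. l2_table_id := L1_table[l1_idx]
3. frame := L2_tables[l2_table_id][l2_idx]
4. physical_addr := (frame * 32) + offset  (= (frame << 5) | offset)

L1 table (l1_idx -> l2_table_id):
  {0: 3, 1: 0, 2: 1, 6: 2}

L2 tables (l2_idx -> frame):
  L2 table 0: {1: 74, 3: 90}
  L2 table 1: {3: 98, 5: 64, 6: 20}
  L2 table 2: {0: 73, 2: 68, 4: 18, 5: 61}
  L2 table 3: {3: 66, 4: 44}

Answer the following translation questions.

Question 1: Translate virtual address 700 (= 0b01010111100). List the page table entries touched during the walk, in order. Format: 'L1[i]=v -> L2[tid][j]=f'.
Answer: L1[2]=1 -> L2[1][5]=64

Derivation:
vaddr = 700 = 0b01010111100
Split: l1_idx=2, l2_idx=5, offset=28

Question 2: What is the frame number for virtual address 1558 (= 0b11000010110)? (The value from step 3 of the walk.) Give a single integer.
Answer: 73

Derivation:
vaddr = 1558: l1_idx=6, l2_idx=0
L1[6] = 2; L2[2][0] = 73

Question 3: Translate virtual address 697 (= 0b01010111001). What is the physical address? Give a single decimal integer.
vaddr = 697 = 0b01010111001
Split: l1_idx=2, l2_idx=5, offset=25
L1[2] = 1
L2[1][5] = 64
paddr = 64 * 32 + 25 = 2073

Answer: 2073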